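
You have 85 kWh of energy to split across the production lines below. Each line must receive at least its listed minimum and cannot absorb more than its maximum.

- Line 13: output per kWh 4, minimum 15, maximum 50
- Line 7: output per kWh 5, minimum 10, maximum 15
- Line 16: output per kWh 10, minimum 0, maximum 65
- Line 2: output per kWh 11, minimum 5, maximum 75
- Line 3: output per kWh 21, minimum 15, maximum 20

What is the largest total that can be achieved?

Meeting every minimum uses 15+10+0+5+15 = 45 kWh, leaving 40.
Rank by output per kWh: Line 3 21 > Line 2 11 > Line 16 10 > Line 7 5 > Line 13 4.
Give Line 3 5 more to hit its cap of 20 ; 35 left.
Line 2 has room for 70 more but only 35 remain, so it gets 40.
Total = 4×15 + 5×10 + 11×40 + 21×20 = 970.

970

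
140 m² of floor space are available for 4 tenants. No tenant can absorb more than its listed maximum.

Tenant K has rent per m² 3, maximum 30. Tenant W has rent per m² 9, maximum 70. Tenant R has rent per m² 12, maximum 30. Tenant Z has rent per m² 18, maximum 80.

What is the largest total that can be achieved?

2070

Rank by rent per m²: Tenant Z 18 > Tenant R 12 > Tenant W 9 > Tenant K 3.
Tenant Z takes 80 to reach its cap of 80 — 60 left.
Give Tenant R 30 to hit its cap of 30 — 30 left.
Only 30 left; Tenant W takes them to reach 30.
Total = 9×30 + 12×30 + 18×80 = 2070.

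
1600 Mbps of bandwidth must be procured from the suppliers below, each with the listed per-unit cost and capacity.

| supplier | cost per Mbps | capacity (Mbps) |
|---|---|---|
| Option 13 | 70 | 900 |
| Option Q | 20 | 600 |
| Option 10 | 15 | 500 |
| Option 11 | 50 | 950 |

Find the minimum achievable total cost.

Cheapest first:
Option 10 at 15: take all 500 Mbps — 1100 still needed.
Option Q (20): use full 600 — 500 Mbps to go.
Option 11 (50): take the remaining 500 — done.
Option 13: unused.
Cost = 500×15 + 600×20 + 500×50 = 44500.

44500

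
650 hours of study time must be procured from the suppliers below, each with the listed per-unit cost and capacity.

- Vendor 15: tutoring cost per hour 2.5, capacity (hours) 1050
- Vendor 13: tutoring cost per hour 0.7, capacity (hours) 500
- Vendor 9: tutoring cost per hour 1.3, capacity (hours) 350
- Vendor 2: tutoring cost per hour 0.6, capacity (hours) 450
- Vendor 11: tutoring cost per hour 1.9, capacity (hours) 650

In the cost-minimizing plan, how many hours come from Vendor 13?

200

Use suppliers in increasing cost order.
Vendor 2 at 0.6: take all 450 hours ; 200 still needed.
Vendor 13 (0.7): take the remaining 200 ; done.
Vendor 9, Vendor 11, Vendor 15: unused.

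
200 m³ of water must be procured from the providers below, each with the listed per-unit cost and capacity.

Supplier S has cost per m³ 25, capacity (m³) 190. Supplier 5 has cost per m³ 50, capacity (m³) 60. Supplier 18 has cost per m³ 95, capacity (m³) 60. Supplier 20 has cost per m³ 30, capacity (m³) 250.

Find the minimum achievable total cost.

5050

Use providers in increasing cost order.
Take 190 from Supplier S at 25 ; need 10 more.
Take 10 from Supplier 20 at 30 to finish.
Supplier 5, Supplier 18: unused.
Cost = 190×25 + 10×30 = 5050.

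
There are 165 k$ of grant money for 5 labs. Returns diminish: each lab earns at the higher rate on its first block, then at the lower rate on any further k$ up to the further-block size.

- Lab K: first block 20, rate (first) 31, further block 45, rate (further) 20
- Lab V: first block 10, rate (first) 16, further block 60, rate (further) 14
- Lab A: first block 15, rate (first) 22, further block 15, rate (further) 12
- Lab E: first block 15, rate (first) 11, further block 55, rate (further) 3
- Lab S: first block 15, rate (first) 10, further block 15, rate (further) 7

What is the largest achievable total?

3030

Order all 10 blocks by rate: Lab K/tier1 31 > Lab A/tier1 22 > Lab K/tier2 20 > Lab V/tier1 16 > Lab V/tier2 14 > Lab A/tier2 12 > Lab E/tier1 11 > Lab S/tier1 10 > Lab S/tier2 7 > Lab E/tier2 3.
Fill Lab K tier1 block (20 at 31) ; 145 left.
Lab A/tier1 (22): +15 ; 130 left.
Lab K/tier2 (20): +45 ; 85 left.
Lab V tier1 at 16: fill all 10 ; 75 left.
Fill Lab V tier2 block (60 at 14) ; 15 left.
Fill Lab A tier2 block (15 at 12) ; 0 left.
Total = 31×20 + 22×15 + 20×45 + 16×10 + 14×60 + 12×15 = 3030.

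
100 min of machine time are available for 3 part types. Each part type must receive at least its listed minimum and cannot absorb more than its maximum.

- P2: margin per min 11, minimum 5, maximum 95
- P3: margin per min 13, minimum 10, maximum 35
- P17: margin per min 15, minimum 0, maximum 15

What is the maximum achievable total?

Meeting every minimum uses 5+10+0 = 15 min, leaving 85.
Rank by margin per min: P17 15 > P3 13 > P2 11.
Give P17 15 more to hit its cap of 15 — 70 left.
P3 takes 25 more to reach its cap of 35 — 45 left.
P2 has room for 90 more but only 45 remain, so it gets 50.
Total = 11×50 + 13×35 + 15×15 = 1230.

1230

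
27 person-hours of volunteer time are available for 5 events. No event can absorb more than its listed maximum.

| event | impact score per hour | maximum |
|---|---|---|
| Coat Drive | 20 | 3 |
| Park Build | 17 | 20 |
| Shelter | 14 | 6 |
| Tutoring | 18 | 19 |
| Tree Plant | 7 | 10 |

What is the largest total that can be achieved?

487

Order the events by impact score per hour: Coat Drive 20 > Tutoring 18 > Park Build 17 > Shelter 14 > Tree Plant 7.
Coat Drive takes 3 to reach its cap of 3 ; 24 left.
Give Tutoring 19 to hit its cap of 19 ; 5 left.
Park Build has room for 20 but only 5 remain, so it gets 5.
Total = 20×3 + 17×5 + 18×19 = 487.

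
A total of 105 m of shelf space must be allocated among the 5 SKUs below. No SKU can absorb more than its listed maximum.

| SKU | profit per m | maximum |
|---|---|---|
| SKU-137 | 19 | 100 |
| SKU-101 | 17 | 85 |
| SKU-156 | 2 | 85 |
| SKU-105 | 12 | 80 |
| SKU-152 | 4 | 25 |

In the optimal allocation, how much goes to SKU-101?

5

Order the SKUs by profit per m: SKU-137 19 > SKU-101 17 > SKU-105 12 > SKU-152 4 > SKU-156 2.
SKU-137: +100 to 100 (cap) ; 5 left.
SKU-101 has room for 85 but only 5 remain, so it gets 5.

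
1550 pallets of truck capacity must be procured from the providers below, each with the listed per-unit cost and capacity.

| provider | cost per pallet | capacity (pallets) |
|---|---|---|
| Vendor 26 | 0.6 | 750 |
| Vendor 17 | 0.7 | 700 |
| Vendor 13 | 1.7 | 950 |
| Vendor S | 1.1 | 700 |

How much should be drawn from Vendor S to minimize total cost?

Fill from the cheapest provider first.
Vendor 26 (0.6): use full 750 ; 800 pallets to go.
Vendor 17 at 0.7: take all 700 pallets ; 100 still needed.
Take 100 from Vendor S at 1.1 to finish.
Vendor 13: unused.

100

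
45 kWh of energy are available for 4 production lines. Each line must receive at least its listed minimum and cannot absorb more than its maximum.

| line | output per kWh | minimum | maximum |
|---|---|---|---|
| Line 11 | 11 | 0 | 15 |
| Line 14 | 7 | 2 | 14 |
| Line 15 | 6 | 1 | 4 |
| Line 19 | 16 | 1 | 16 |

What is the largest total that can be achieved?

Meeting every minimum uses 0+2+1+1 = 4 kWh, leaving 41.
Highest output per kWh first: Line 19 16 > Line 11 11 > Line 14 7 > Line 15 6.
Give Line 19 15 more to hit its cap of 16 — 26 left.
Line 11 takes 15 more to reach its cap of 15 — 11 left.
Line 14: +11 (room for 12) → 13. Pool exhausted.
Total = 11×15 + 7×13 + 6×1 + 16×16 = 518.

518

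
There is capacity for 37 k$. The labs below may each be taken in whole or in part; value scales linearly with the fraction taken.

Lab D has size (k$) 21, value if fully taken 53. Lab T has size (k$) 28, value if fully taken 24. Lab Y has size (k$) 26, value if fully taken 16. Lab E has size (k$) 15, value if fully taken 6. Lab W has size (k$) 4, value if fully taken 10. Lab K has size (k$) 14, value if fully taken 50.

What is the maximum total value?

108

Best value per unit of size first: Lab K 50/14≈3.57, Lab D 53/21≈2.52, Lab W 10/4≈2.5, Lab T 24/28≈0.857, Lab Y 16/26≈0.615, Lab E 6/15≈0.4.
Lab K: take in full, 14 k$ for value 50 — 23 left.
Lab D: take in full, 21 k$ for value 53 — 2 left.
Only 2 k$ remain; take 2/4 of Lab W for value 10×2/4 = 5.
Total value = 108.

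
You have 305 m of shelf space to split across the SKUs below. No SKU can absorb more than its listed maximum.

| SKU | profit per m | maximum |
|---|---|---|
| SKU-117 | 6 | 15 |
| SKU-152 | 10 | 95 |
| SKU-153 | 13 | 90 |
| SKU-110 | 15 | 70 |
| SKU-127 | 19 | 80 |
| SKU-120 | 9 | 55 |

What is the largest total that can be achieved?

4390

Rank by profit per m: SKU-127 19 > SKU-110 15 > SKU-153 13 > SKU-152 10 > SKU-120 9 > SKU-117 6.
SKU-127: +80 to 80 (cap) → 225 left.
SKU-110 takes 70 to reach its cap of 70 → 155 left.
SKU-153: +90 to 90 (cap) → 65 left.
SKU-152: +65 (room for 95) → 65. Pool exhausted.
Total = 10×65 + 13×90 + 15×70 + 19×80 = 4390.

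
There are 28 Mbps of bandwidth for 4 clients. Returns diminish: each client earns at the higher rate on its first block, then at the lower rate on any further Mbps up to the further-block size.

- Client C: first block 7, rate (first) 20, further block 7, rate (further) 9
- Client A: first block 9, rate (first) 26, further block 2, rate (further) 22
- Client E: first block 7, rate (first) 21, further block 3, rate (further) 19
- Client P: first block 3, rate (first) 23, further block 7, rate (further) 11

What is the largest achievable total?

Rank every tier by rate: Client A/tier1 26 > Client P/tier1 23 > Client A/tier2 22 > Client E/tier1 21 > Client C/tier1 20 > Client E/tier2 19 > Client P/tier2 11 > Client C/tier2 9.
Client A tier1 at 26: fill all 9 → 19 left.
Fill Client P tier1 block (3 at 23) → 16 left.
Client A tier2 at 22: fill all 2 → 14 left.
Client E/tier1 (21): +7 → 7 left.
Client C tier1 at 20: fill all 7 → 0 left.
Total = 26×9 + 23×3 + 22×2 + 21×7 + 20×7 = 634.

634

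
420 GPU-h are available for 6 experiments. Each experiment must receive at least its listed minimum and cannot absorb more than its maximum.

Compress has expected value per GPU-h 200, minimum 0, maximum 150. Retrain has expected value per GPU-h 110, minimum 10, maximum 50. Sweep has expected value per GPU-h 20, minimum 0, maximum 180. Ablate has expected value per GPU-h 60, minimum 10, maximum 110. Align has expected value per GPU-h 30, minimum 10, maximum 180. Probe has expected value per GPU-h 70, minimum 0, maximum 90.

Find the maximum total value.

49000

Meeting every minimum uses 0+10+0+10+10+0 = 30 GPU-h, leaving 390.
Highest expected value per GPU-h first: Compress 200 > Retrain 110 > Probe 70 > Ablate 60 > Align 30 > Sweep 20.
Compress takes 150 more to reach its cap of 150 ; 240 left.
Retrain takes 40 more to reach its cap of 50 ; 200 left.
Give Probe 90 more to hit its cap of 90 ; 110 left.
Ablate takes 100 more to reach its cap of 110 ; 10 left.
Align has room for 170 more but only 10 remain, so it gets 20.
Total = 200×150 + 110×50 + 60×110 + 30×20 + 70×90 = 49000.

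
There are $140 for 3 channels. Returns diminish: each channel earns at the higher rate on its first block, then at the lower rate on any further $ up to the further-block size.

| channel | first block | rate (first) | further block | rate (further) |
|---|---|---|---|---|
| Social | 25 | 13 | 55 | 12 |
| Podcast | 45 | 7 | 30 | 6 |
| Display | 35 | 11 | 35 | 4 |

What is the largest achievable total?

Rank every tier by rate: Social/T1 13 > Social/T2 12 > Display/T1 11 > Podcast/T1 7 > Podcast/T2 6 > Display/T2 4.
Social/T1 (13): +25 ; 115 left.
Fill Social T2 block (55 at 12) ; 60 left.
Display/T1 (11): +35 ; 25 left.
Podcast/T1: +25 of 45 at 7; pool empty.
Total = 13×25 + 12×55 + 11×35 + 7×25 = 1545.

1545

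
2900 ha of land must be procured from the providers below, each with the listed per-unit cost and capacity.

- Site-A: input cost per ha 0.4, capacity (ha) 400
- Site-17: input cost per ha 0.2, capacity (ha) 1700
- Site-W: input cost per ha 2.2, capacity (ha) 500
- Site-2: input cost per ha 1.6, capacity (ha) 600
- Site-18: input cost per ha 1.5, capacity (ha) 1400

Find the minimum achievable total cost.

1700

Fill from the cheapest provider first.
Take 1700 from Site-17 at 0.2 — need 1200 more.
Take 400 from Site-A at 0.4 — need 800 more.
Site-18 at 1.5: take 800 of its 1400 — requirement met.
Site-2, Site-W: unused.
Cost = 1700×0.2 + 400×0.4 + 800×1.5 = 1700.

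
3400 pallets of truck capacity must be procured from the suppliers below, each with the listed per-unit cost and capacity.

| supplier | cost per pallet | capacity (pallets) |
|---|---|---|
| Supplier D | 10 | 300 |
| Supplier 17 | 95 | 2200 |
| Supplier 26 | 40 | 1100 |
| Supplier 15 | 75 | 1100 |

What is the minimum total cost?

215000

Fill from the cheapest supplier first.
Supplier D (10): use full 300 → 3100 pallets to go.
Supplier 26 (40): use full 1100 → 2000 pallets to go.
Take 1100 from Supplier 15 at 75 → need 900 more.
Supplier 17 (95): take the remaining 900 → done.
Cost = 300×10 + 1100×40 + 1100×75 + 900×95 = 215000.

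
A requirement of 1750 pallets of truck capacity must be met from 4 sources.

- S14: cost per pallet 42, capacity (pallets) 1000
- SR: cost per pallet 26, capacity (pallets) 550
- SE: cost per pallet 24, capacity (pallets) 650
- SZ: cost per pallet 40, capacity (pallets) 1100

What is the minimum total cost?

51900

Use sources in increasing cost order.
SE (24): use full 650 — 1100 pallets to go.
SR at 26: take all 550 pallets — 550 still needed.
SZ at 40: take 550 of its 1100 — requirement met.
S14: unused.
Cost = 650×24 + 550×26 + 550×40 = 51900.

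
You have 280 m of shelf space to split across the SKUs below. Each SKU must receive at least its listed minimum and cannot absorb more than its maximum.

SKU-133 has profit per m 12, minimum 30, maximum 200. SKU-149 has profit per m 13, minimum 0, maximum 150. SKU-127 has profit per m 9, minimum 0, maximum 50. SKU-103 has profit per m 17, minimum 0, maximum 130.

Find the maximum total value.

Meeting every minimum uses 30+0+0+0 = 30 m, leaving 250.
Highest profit per m first: SKU-103 17 > SKU-149 13 > SKU-133 12 > SKU-127 9.
SKU-103: +130 to 130 (cap) → 120 left.
SKU-149: +120 (room for 150) → 120. Pool exhausted.
Total = 12×30 + 13×120 + 17×130 = 4130.

4130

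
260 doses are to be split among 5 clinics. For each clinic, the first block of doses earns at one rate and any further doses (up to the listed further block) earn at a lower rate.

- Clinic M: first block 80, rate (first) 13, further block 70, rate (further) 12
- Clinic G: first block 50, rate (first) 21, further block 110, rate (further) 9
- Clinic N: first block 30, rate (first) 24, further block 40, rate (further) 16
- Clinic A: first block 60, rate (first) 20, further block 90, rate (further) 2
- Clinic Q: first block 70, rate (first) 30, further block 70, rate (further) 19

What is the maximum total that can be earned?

Rank every tier by rate: Clinic Q/T1 30 > Clinic N/T1 24 > Clinic G/T1 21 > Clinic A/T1 20 > Clinic Q/T2 19 > Clinic N/T2 16 > Clinic M/T1 13 > Clinic M/T2 12 > Clinic G/T2 9 > Clinic A/T2 2.
Clinic Q T1 at 30: fill all 70 — 190 left.
Clinic N T1 at 24: fill all 30 — 160 left.
Clinic G T1 at 21: fill all 50 — 110 left.
Fill Clinic A T1 block (60 at 20) — 50 left.
Clinic Q T2 at 19: only 50 left, fill 50.
Total = 30×70 + 24×30 + 21×50 + 20×60 + 19×50 = 6020.

6020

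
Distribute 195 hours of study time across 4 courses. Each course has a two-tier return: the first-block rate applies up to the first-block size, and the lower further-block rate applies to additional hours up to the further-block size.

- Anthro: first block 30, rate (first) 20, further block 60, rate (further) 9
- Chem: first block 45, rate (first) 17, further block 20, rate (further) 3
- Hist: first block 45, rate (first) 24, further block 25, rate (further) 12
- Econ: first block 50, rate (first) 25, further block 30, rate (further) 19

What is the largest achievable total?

Treat each block as its own option and order by rate: Econ/first 25 > Hist/first 24 > Anthro/first 20 > Econ/second 19 > Chem/first 17 > Hist/second 12 > Anthro/second 9 > Chem/second 3.
Fill Econ first block (50 at 25) → 145 left.
Hist first at 24: fill all 45 → 100 left.
Anthro/first (20): +30 → 70 left.
Econ second at 19: fill all 30 → 40 left.
Chem first at 17: only 40 left, fill 40.
Total = 25×50 + 24×45 + 20×30 + 19×30 + 17×40 = 4180.

4180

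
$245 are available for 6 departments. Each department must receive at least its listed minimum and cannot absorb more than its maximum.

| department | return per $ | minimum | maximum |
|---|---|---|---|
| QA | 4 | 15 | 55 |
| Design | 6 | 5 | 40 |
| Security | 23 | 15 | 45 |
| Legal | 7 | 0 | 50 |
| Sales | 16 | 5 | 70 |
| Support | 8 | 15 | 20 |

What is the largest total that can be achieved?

2985

Meeting every minimum uses 15+5+15+0+5+15 = 55 $, leaving 190.
Rank by return per $: Security 23 > Sales 16 > Support 8 > Legal 7 > Design 6 > QA 4.
Security: +30 to 45 (cap) → 160 left.
Sales: +65 to 70 (cap) → 95 left.
Support takes 5 more to reach its cap of 20 → 90 left.
Give Legal 50 more to hit its cap of 50 → 40 left.
Design takes 35 more to reach its cap of 40 → 5 left.
QA has room for 40 more but only 5 remain, so it gets 20.
Total = 4×20 + 6×40 + 23×45 + 7×50 + 16×70 + 8×20 = 2985.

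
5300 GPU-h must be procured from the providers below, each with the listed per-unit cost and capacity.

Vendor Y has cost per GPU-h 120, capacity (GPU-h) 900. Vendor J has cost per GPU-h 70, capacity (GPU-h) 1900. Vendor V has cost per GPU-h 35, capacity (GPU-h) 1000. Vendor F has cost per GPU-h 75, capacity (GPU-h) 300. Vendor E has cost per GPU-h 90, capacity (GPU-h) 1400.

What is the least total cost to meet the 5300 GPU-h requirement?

400500

Use providers in increasing cost order.
Take 1000 from Vendor V at 35 — need 4300 more.
Take 1900 from Vendor J at 70 — need 2400 more.
Take 300 from Vendor F at 75 — need 2100 more.
Take 1400 from Vendor E at 90 — need 700 more.
Vendor Y at 120: take 700 of its 900 — requirement met.
Cost = 1000×35 + 1900×70 + 300×75 + 1400×90 + 700×120 = 400500.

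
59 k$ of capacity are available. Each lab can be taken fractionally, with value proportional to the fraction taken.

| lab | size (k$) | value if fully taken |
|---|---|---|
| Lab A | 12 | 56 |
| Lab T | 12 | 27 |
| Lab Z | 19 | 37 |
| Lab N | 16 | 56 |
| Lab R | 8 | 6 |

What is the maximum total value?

Best value per unit of size first: Lab A 56/12≈4.67, Lab N 56/16≈3.5, Lab T 27/12≈2.25, Lab Z 37/19≈1.95, Lab R 6/8≈0.75.
Lab A: take in full, 12 k$ for value 56 → 47 left.
All 16 k$ of Lab N fit (value 56) → 31 remain.
All 12 k$ of Lab T fit (value 27) → 19 remain.
All 19 k$ of Lab Z fit (value 37) → 0 remain.
Total value = 176.

176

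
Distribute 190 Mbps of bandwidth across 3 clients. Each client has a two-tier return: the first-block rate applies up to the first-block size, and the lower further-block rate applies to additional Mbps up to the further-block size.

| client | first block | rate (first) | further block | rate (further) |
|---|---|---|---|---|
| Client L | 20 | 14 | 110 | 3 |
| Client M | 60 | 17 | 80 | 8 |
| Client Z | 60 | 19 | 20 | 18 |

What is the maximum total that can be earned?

Treat each block as its own option and order by rate: Client Z/first 19 > Client Z/second 18 > Client M/first 17 > Client L/first 14 > Client M/second 8 > Client L/second 3.
Client Z first at 19: fill all 60 — 130 left.
Fill Client Z second block (20 at 18) — 110 left.
Fill Client M first block (60 at 17) — 50 left.
Client L/first (14): +20 — 30 left.
30 remain; put them into Client M second at 8.
Total = 19×60 + 18×20 + 17×60 + 14×20 + 8×30 = 3040.

3040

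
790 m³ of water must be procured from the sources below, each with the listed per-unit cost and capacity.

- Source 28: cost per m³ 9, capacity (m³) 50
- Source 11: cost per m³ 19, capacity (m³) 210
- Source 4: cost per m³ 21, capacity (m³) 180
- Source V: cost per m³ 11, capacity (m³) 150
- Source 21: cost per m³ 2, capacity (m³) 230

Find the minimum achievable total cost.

Use sources in increasing cost order.
Source 21 at 2: take all 230 m³ — 560 still needed.
Source 28 (9): use full 50 — 510 m³ to go.
Take 150 from Source V at 11 — need 360 more.
Take 210 from Source 11 at 19 — need 150 more.
Source 4 (21): take the remaining 150 — done.
Cost = 230×2 + 50×9 + 150×11 + 210×19 + 150×21 = 9700.

9700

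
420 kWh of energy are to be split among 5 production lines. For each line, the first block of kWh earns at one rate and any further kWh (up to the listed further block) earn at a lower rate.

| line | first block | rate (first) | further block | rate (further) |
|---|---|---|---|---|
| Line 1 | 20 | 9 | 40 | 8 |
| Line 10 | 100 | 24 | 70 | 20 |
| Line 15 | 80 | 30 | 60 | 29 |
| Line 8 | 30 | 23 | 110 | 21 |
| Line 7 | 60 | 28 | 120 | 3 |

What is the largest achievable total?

10800

Rank every tier by rate: Line 15/T1 30 > Line 15/T2 29 > Line 7/T1 28 > Line 10/T1 24 > Line 8/T1 23 > Line 8/T2 21 > Line 10/T2 20 > Line 1/T1 9 > Line 1/T2 8 > Line 7/T2 3.
Line 15/T1 (30): +80 — 340 left.
Line 15/T2 (29): +60 — 280 left.
Line 7/T1 (28): +60 — 220 left.
Line 10 T1 at 24: fill all 100 — 120 left.
Fill Line 8 T1 block (30 at 23) — 90 left.
Line 8 T2 at 21: only 90 left, fill 90.
Total = 30×80 + 29×60 + 28×60 + 24×100 + 23×30 + 21×90 = 10800.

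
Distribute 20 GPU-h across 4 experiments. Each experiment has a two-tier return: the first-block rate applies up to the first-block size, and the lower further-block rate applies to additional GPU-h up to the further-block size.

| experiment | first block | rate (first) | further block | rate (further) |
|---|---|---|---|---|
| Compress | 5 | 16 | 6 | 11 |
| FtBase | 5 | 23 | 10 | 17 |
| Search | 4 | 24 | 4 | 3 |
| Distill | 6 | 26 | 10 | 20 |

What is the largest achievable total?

467

Rank every tier by rate: Distill/first 26 > Search/first 24 > FtBase/first 23 > Distill/second 20 > FtBase/second 17 > Compress/first 16 > Compress/second 11 > Search/second 3.
Distill first at 26: fill all 6 ; 14 left.
Search/first (24): +4 ; 10 left.
FtBase first at 23: fill all 5 ; 5 left.
5 remain; put them into Distill second at 20.
Total = 26×6 + 24×4 + 23×5 + 20×5 = 467.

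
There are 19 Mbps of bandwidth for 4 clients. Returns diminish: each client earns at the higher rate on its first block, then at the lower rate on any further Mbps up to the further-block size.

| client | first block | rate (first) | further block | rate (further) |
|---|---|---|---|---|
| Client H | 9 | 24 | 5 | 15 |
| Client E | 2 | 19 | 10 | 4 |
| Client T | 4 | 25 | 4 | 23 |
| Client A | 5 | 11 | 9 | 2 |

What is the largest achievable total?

446

Rank every tier by rate: Client T/T1 25 > Client H/T1 24 > Client T/T2 23 > Client E/T1 19 > Client H/T2 15 > Client A/T1 11 > Client E/T2 4 > Client A/T2 2.
Client T T1 at 25: fill all 4 — 15 left.
Client H T1 at 24: fill all 9 — 6 left.
Client T T2 at 23: fill all 4 — 2 left.
Client E T1 at 19: fill all 2 — 0 left.
Total = 25×4 + 24×9 + 23×4 + 19×2 = 446.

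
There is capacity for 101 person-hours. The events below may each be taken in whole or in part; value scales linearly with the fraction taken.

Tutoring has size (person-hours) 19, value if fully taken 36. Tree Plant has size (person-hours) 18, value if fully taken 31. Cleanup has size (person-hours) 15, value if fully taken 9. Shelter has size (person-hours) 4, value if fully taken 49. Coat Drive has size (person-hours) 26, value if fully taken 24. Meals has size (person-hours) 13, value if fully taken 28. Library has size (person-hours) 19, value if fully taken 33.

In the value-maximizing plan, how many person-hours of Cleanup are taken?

2

Best value per unit of size first: Shelter 49/4≈12.2, Meals 28/13≈2.15, Tutoring 36/19≈1.89, Library 33/19≈1.74, Tree Plant 31/18≈1.72, Coat Drive 24/26≈0.923, Cleanup 9/15≈0.6.
All 4 person-hours of Shelter fit (value 49) → 97 remain.
All 13 person-hours of Meals fit (value 28) → 84 remain.
All 19 person-hours of Tutoring fit (value 36) → 65 remain.
All 19 person-hours of Library fit (value 33) → 46 remain.
Tree Plant: take in full, 18 person-hours for value 31 → 28 left.
All 26 person-hours of Coat Drive fit (value 24) → 2 remain.
2 person-hours left: a 2/15 share of Cleanup gives 9×2/15 = 1.2.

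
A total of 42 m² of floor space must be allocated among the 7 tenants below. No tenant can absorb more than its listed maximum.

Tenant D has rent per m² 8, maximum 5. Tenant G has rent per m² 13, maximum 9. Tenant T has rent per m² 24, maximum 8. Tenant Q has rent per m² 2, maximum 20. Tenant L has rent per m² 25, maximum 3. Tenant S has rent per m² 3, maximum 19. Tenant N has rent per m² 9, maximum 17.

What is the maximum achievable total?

Order the tenants by rent per m²: Tenant L 25 > Tenant T 24 > Tenant G 13 > Tenant N 9 > Tenant D 8 > Tenant S 3 > Tenant Q 2.
Tenant L takes 3 to reach its cap of 3 — 39 left.
Tenant T: +8 to 8 (cap) — 31 left.
Tenant G takes 9 to reach its cap of 9 — 22 left.
Tenant N: +17 to 17 (cap) — 5 left.
Tenant D: +5 to 5 (cap) — 0 left.
Total = 8×5 + 13×9 + 24×8 + 25×3 + 9×17 = 577.

577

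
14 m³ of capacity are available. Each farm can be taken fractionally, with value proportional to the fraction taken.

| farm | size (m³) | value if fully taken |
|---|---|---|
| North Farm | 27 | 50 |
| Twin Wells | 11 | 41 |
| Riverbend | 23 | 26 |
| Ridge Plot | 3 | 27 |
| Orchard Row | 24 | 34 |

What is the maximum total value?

Best value per unit of size first: Ridge Plot 27/3≈9, Twin Wells 41/11≈3.73, North Farm 50/27≈1.85, Orchard Row 34/24≈1.42, Riverbend 26/23≈1.13.
Take all of Ridge Plot (3 m³, value 27) ; 11 m³ left.
Twin Wells: take in full, 11 m³ for value 41 ; 0 left.
Total value = 68.

68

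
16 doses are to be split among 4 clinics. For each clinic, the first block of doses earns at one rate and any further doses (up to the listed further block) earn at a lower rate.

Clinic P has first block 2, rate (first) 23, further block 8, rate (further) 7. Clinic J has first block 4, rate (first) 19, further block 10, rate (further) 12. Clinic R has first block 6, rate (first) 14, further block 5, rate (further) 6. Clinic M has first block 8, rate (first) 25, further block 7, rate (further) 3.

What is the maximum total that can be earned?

Order all 8 blocks by rate: Clinic M/first 25 > Clinic P/first 23 > Clinic J/first 19 > Clinic R/first 14 > Clinic J/second 12 > Clinic P/second 7 > Clinic R/second 6 > Clinic M/second 3.
Clinic M/first (25): +8 → 8 left.
Fill Clinic P first block (2 at 23) → 6 left.
Clinic J first at 19: fill all 4 → 2 left.
Clinic R first at 14: only 2 left, fill 2.
Total = 25×8 + 23×2 + 19×4 + 14×2 = 350.

350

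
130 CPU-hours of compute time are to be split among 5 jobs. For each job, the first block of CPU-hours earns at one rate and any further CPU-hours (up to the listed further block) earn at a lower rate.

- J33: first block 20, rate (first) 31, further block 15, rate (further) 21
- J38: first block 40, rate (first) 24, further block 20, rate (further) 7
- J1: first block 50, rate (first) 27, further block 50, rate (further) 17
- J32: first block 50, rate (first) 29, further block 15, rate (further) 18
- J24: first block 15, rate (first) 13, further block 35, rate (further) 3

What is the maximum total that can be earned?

3660

Order all 10 blocks by rate: J33/T1 31 > J32/T1 29 > J1/T1 27 > J38/T1 24 > J33/T2 21 > J32/T2 18 > J1/T2 17 > J24/T1 13 > J38/T2 7 > J24/T2 3.
Fill J33 T1 block (20 at 31) → 110 left.
J32/T1 (29): +50 → 60 left.
J1/T1 (27): +50 → 10 left.
J38 T1 at 24: only 10 left, fill 10.
Total = 31×20 + 29×50 + 27×50 + 24×10 = 3660.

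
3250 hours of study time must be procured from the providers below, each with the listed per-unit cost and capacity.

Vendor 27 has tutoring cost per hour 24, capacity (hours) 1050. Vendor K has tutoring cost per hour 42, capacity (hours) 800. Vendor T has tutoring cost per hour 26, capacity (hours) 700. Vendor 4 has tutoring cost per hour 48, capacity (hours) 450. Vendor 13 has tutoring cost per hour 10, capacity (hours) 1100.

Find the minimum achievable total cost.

Cheapest first:
Vendor 13 (10): use full 1100 — 2150 hours to go.
Vendor 27 (24): use full 1050 — 1100 hours to go.
Vendor T at 26: take all 700 hours — 400 still needed.
Take 400 from Vendor K at 42 to finish.
Vendor 4: unused.
Cost = 1100×10 + 1050×24 + 700×26 + 400×42 = 71200.

71200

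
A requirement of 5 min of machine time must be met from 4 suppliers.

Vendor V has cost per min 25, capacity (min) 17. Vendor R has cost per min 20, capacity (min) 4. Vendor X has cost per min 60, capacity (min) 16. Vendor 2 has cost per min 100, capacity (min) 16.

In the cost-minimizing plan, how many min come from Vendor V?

Fill from the cheapest supplier first.
Vendor R at 20: take all 4 min — 1 still needed.
Vendor V at 25: take 1 of its 17 — requirement met.
Vendor X, Vendor 2: unused.

1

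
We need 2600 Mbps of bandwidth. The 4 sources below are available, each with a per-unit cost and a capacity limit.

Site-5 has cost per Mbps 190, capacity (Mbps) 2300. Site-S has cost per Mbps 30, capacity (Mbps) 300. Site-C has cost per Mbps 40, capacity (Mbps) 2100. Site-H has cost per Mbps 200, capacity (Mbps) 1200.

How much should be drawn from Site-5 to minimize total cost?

200

Fill from the cheapest source first.
Site-S (30): use full 300 → 2300 Mbps to go.
Site-C (40): use full 2100 → 200 Mbps to go.
Site-5 at 190: take 200 of its 2300 → requirement met.
Site-H: unused.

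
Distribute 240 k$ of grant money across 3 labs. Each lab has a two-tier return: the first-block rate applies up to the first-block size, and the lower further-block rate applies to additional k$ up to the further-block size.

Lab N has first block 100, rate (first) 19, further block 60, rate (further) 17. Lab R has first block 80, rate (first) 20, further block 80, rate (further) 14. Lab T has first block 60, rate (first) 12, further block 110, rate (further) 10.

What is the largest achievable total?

Order all 6 blocks by rate: Lab R/tier1 20 > Lab N/tier1 19 > Lab N/tier2 17 > Lab R/tier2 14 > Lab T/tier1 12 > Lab T/tier2 10.
Fill Lab R tier1 block (80 at 20) — 160 left.
Fill Lab N tier1 block (100 at 19) — 60 left.
Fill Lab N tier2 block (60 at 17) — 0 left.
Total = 20×80 + 19×100 + 17×60 = 4520.

4520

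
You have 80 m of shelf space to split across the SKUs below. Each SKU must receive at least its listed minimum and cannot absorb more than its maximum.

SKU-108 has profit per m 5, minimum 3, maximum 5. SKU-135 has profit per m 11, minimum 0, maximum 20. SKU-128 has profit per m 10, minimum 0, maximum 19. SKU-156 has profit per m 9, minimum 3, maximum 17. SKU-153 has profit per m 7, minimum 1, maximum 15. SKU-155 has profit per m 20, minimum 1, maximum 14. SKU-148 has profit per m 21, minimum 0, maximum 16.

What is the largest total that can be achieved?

Meeting every minimum uses 3+0+0+3+1+1+0 = 8 m, leaving 72.
Highest profit per m first: SKU-148 21 > SKU-155 20 > SKU-135 11 > SKU-128 10 > SKU-156 9 > SKU-153 7 > SKU-108 5.
SKU-148 takes 16 more to reach its cap of 16 ; 56 left.
SKU-155 takes 13 more to reach its cap of 14 ; 43 left.
SKU-135: +20 to 20 (cap) ; 23 left.
SKU-128: +19 to 19 (cap) ; 4 left.
SKU-156: +4 (room for 14) → 7. Pool exhausted.
Total = 5×3 + 11×20 + 10×19 + 9×7 + 7×1 + 20×14 + 21×16 = 1111.

1111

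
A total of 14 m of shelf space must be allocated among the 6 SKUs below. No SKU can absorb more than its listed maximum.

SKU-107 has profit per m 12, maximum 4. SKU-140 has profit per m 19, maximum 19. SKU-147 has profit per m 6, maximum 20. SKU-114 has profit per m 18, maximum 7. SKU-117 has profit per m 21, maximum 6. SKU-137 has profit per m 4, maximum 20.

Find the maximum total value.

Highest profit per m first: SKU-117 21 > SKU-140 19 > SKU-114 18 > SKU-107 12 > SKU-147 6 > SKU-137 4.
Give SKU-117 6 to hit its cap of 6 ; 8 left.
SKU-140 has room for 19 but only 8 remain, so it gets 8.
Total = 19×8 + 21×6 = 278.

278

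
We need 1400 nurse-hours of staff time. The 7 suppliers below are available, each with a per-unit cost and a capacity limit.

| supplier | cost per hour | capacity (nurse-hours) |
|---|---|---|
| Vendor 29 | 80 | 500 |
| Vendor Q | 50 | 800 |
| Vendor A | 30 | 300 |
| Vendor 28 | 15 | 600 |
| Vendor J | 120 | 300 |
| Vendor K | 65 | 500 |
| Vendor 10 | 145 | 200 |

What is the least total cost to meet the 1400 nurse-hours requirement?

Cheapest first:
Take 600 from Vendor 28 at 15 → need 800 more.
Vendor A at 30: take all 300 nurse-hours → 500 still needed.
Take 500 from Vendor Q at 50 to finish.
Vendor K, Vendor 29, Vendor J, Vendor 10: unused.
Cost = 600×15 + 300×30 + 500×50 = 43000.

43000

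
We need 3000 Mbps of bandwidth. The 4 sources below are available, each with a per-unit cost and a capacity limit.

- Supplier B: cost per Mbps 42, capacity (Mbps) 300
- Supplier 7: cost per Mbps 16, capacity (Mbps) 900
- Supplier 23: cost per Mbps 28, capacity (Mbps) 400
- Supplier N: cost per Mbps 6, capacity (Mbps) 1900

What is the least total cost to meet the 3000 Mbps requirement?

Use sources in increasing cost order.
Supplier N (6): use full 1900 → 1100 Mbps to go.
Supplier 7 at 16: take all 900 Mbps → 200 still needed.
Supplier 23 (28): take the remaining 200 → done.
Supplier B: unused.
Cost = 1900×6 + 900×16 + 200×28 = 31400.

31400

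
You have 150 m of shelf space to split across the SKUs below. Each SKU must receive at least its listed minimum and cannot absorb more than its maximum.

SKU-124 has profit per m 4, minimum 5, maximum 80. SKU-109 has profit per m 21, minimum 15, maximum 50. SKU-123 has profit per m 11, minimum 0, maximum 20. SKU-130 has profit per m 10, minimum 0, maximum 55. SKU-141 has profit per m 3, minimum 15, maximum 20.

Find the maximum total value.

1905

Meeting every minimum uses 5+15+0+0+15 = 35 m, leaving 115.
Order the SKUs by profit per m: SKU-109 21 > SKU-123 11 > SKU-130 10 > SKU-124 4 > SKU-141 3.
Give SKU-109 35 more to hit its cap of 50 → 80 left.
SKU-123 takes 20 more to reach its cap of 20 → 60 left.
Give SKU-130 55 more to hit its cap of 55 → 5 left.
Only 5 left; SKU-124 takes them to reach 10.
Total = 4×10 + 21×50 + 11×20 + 10×55 + 3×15 = 1905.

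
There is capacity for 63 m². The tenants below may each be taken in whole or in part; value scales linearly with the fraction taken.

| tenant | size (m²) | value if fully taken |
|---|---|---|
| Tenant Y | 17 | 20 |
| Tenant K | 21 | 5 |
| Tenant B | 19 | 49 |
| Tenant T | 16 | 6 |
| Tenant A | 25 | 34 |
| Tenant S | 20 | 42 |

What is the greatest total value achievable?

123.64

Rank by value-to-size ratio: Tenant B 49/19≈2.58, Tenant S 42/20≈2.1, Tenant A 34/25≈1.36, Tenant Y 20/17≈1.18, Tenant T 6/16≈0.375, Tenant K 5/21≈0.238.
Take all of Tenant B (19 m², value 49) ; 44 m² left.
Take all of Tenant S (20 m², value 42) ; 24 m² left.
Fill the last 24 m² with part of Tenant A: 24/25 of it earns 32.64.
Total value = 123.64.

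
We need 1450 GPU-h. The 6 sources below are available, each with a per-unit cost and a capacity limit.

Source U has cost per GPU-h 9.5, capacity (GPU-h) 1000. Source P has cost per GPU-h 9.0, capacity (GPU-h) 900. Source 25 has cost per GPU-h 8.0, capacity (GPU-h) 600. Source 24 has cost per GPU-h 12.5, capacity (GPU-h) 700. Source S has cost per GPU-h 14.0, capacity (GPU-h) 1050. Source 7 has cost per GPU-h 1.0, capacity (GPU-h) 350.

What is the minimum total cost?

Fill from the cheapest source first.
Source 7 at 1.0: take all 350 GPU-h ; 1100 still needed.
Source 25 at 8.0: take all 600 GPU-h ; 500 still needed.
Source P at 9.0: take 500 of its 900 ; requirement met.
Source U, Source 24, Source S: unused.
Cost = 350×1.0 + 600×8.0 + 500×9.0 = 9650.

9650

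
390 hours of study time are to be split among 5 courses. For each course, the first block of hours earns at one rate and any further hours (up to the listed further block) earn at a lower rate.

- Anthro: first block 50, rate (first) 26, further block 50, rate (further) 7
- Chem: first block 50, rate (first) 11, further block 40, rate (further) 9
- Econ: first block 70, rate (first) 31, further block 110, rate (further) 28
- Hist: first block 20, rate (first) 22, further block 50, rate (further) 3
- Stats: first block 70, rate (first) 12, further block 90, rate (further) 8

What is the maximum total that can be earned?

Rank every tier by rate: Econ/T1 31 > Econ/T2 28 > Anthro/T1 26 > Hist/T1 22 > Stats/T1 12 > Chem/T1 11 > Chem/T2 9 > Stats/T2 8 > Anthro/T2 7 > Hist/T2 3.
Econ T1 at 31: fill all 70 — 320 left.
Fill Econ T2 block (110 at 28) — 210 left.
Fill Anthro T1 block (50 at 26) — 160 left.
Hist/T1 (22): +20 — 140 left.
Fill Stats T1 block (70 at 12) — 70 left.
Fill Chem T1 block (50 at 11) — 20 left.
Chem/T2: +20 of 40 at 9; pool empty.
Total = 31×70 + 28×110 + 26×50 + 22×20 + 12×70 + 11×50 + 9×20 = 8560.

8560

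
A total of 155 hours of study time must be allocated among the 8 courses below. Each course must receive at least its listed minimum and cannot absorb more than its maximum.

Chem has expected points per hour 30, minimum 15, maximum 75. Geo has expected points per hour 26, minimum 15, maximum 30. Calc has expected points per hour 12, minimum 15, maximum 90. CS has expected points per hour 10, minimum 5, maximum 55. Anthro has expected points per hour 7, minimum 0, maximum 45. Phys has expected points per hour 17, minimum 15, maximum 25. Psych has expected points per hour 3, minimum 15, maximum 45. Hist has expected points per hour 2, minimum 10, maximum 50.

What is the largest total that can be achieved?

3320

Meeting every minimum uses 15+15+15+5+0+15+15+10 = 90 hours, leaving 65.
Rank by expected points per hour: Chem 30 > Geo 26 > Phys 17 > Calc 12 > CS 10 > Anthro 7 > Psych 3 > Hist 2.
Give Chem 60 more to hit its cap of 75 — 5 left.
Only 5 left; Geo takes them to reach 20.
Total = 30×75 + 26×20 + 12×15 + 10×5 + 17×15 + 3×15 + 2×10 = 3320.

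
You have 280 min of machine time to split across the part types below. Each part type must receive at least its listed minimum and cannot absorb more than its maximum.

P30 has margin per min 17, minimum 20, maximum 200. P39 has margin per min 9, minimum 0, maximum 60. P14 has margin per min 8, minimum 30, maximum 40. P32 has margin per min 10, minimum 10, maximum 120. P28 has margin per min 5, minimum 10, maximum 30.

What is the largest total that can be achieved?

4090

Meeting every minimum uses 20+0+30+10+10 = 70 min, leaving 210.
Rank by margin per min: P30 17 > P32 10 > P39 9 > P14 8 > P28 5.
P30 takes 180 more to reach its cap of 200 → 30 left.
P32 has room for 110 more but only 30 remain, so it gets 40.
Total = 17×200 + 8×30 + 10×40 + 5×10 = 4090.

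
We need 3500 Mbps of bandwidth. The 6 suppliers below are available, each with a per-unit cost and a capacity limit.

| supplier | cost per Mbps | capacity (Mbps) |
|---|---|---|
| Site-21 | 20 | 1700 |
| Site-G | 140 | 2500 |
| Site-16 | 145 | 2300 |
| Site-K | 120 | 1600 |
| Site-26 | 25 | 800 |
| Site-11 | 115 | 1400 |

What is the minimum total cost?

169000

Fill from the cheapest supplier first.
Site-21 at 20: take all 1700 Mbps — 1800 still needed.
Site-26 (25): use full 800 — 1000 Mbps to go.
Take 1000 from Site-11 at 115 to finish.
Site-K, Site-G, Site-16: unused.
Cost = 1700×20 + 800×25 + 1000×115 = 169000.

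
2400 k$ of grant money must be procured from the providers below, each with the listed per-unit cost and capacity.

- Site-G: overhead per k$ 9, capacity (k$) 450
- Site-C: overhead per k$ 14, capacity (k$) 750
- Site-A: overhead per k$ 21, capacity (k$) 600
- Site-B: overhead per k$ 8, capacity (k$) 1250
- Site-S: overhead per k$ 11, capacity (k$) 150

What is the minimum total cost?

Fill from the cheapest provider first.
Site-B at 8: take all 1250 k$ — 1150 still needed.
Take 450 from Site-G at 9 — need 700 more.
Site-S (11): use full 150 — 550 k$ to go.
Take 550 from Site-C at 14 to finish.
Site-A: unused.
Cost = 1250×8 + 450×9 + 150×11 + 550×14 = 23400.

23400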